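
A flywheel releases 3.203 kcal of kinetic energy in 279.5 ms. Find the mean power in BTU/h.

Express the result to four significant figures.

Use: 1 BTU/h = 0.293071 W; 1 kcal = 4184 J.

1.636×10⁵ BTU/h

3.203 kcal × 4184 = 13401.4 J
279.5 ms × 0.001 = 0.2795 s
P = E / t = 13401.4 J / 0.2795 s = 47947.8 W
47947.8 W ÷ (0.293071 W/BTU/h) = 163605 BTU/h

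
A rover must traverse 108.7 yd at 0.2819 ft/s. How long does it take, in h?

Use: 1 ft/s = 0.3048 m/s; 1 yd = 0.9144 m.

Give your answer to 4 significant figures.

0.3213 h

108.7 yd × 0.9144 = 99.3953 m
0.2819 ft/s × 0.3048 = 0.0859231 m/s
t = d / v = 99.3953 m / 0.0859231 m/s = 1156.79 s
1156.79 s ÷ (3600 s/h) = 0.321331 h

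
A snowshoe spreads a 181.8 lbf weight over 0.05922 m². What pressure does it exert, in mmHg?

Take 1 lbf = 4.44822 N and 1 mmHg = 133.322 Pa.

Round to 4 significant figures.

181.8 lbf × 4.44822 = 808.686 N
P = F / A = 808.686 N / 0.05922 m² = 13655.6 Pa
13655.6 Pa ÷ (133.322 Pa/mmHg) = 102.426 mmHg

102.4 mmHg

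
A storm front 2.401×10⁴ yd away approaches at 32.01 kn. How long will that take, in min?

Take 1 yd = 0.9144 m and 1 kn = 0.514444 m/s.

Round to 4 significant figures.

2.401×10⁴ yd × 0.9144 = 21954.7 m
32.01 kn × 0.514444 = 16.4674 m/s
t = d / v = 21954.7 m / 16.4674 m/s = 1333.22 s
1333.22 s ÷ (60 s/min) = 22.2203 min

22.22 min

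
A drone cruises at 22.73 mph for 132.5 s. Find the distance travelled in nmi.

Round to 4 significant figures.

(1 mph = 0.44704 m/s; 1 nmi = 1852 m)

0.7270 nmi

22.73 mph × 0.44704 → 10.1612 m/s
d = v × t = 10.1612 m/s × 132.5 s = 1346.36 m
1346.36 m ÷ (1852 m/nmi) = 0.726976 nmi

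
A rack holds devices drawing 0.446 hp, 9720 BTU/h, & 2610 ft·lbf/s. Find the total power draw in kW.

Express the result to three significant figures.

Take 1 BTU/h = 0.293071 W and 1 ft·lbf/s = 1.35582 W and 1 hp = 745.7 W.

0.446 hp × 745.7 → 332.582 W
9720 BTU/h × 0.293071 → 2848.65 W
2610 ft·lbf/s × 1.35582 → 3538.69 W
Sum: 332.582 + 2848.65 + 3538.69 = 6719.92 W
In kW: 6719.92 / 1000 = 6.71992 kW

6.72 kW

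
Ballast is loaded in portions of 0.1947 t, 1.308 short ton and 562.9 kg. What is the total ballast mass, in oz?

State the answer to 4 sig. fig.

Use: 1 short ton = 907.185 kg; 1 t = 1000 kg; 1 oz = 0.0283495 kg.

6.858×10⁴ oz

0.1947 t × 1000 = 194.7 kg
1.308 short ton × 907.185 = 1186.6 kg
562.9 kg (already kg)
Sum: 194.7 + 1186.6 + 562.9 = 1944.2 kg
In oz: 1944.2 / 0.0283495 = 68579.7 oz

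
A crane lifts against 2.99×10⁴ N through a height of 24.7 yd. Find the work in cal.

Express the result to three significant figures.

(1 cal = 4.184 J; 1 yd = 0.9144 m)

24.7 yd × 0.9144 = 22.5857 m
W = F × d = 29900 N × 22.5857 m = 675312 J
675312 J ÷ (4.184 J/cal) = 161403 cal

1.61×10⁵ cal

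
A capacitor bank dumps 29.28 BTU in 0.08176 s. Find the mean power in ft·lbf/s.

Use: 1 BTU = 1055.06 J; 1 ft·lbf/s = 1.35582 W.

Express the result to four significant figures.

2.787×10⁵ ft·lbf/s

29.28 BTU × 1055.06 = 30892.2 J
P = E / t = 30892.2 J / 0.08176 s = 377840 W
377840 W ÷ (1.35582 W/ft·lbf/s) = 278680 ft·lbf/s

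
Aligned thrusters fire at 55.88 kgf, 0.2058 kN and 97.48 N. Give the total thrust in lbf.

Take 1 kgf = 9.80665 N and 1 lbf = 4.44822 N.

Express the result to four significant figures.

191.4 lbf

55.88 kgf × 9.80665 = 547.996 N
0.2058 kN × 1000 = 205.8 N
97.48 N (already N)
Total: 547.996 + 205.8 + 97.48 = 851.276 N
In lbf: 851.276 / 4.44822 = 191.375 lbf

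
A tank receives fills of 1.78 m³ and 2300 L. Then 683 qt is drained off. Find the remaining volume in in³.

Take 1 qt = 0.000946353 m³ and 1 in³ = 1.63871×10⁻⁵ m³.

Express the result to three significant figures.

2.10×10⁵ in³

1.78 m³ (already m³)
2300 L × 0.001 = 2.3 m³
683 qt × 0.000946353 = 0.646359 m³
Net: 1.78 + 2.3 − 0.646359 = 3.43364 m³
In in³: 3.43364 / 1.63871×10⁻⁵ = 209533 in³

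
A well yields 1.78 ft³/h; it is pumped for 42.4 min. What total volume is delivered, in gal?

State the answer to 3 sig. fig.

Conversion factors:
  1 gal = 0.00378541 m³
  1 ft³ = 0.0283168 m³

9.41 gal

1.78 ft³/h → 1.40011×10⁻⁵ m³/s
42.4 min → 2544 s
V = Q × t = 1.40011×10⁻⁵ × 2544 = 0.0356188 m³
In gal: 0.0356188 / 0.00378541 = 9.4095 gal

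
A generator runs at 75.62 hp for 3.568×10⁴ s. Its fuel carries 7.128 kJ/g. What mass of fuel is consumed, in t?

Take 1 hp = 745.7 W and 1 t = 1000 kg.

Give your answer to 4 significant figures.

75.62 hp → 56389.8 W
E = P × t = 56389.8 × 35680 = 2.01199×10⁹ J
7.128 kJ/g → 7.128×10⁶ J/kg
m = E / e_s = 2.01199×10⁹ / 7.128×10⁶ = 282.266 kg
In t: 282.266 / 1000 = 0.282266 t

0.2823 t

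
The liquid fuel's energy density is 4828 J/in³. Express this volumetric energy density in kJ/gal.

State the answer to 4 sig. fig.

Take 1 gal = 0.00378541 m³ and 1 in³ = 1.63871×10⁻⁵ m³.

4828 J/in³ ÷ 1.63871×10⁻⁵ m³/in³ = 2.94622×10⁸ J/m³
2.94622×10⁸ J/m³ ÷ 1000 J/kJ × 0.00378541 m³/gal = 1115.27 kJ/gal

1115 kJ/gal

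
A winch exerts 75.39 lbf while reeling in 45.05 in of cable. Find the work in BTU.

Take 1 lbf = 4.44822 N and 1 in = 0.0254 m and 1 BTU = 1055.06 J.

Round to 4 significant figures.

0.3637 BTU

75.39 lbf × 4.44822 = 335.351 N
45.05 in × 0.0254 = 1.14427 m
W = F × d = 335.351 N × 1.14427 m = 383.732 J
383.732 J ÷ (1055.06 J/BTU) = 0.363706 BTU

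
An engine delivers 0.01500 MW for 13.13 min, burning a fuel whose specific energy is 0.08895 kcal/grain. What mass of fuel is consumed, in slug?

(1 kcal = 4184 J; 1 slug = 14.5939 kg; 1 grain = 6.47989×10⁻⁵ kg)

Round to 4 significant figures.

0.01500 MW → 15000 W
13.13 min → 787.8 s
E = P × t = 15000 × 787.8 = 1.1817×10⁷ J
0.08895 kcal/grain → 5.74341×10⁶ J/kg
m = E / e_s = 1.1817×10⁷ / 5.74341×10⁶ = 2.05749 kg
In slug: 2.05749 / 14.5939 = 0.140983 slug

0.1410 slug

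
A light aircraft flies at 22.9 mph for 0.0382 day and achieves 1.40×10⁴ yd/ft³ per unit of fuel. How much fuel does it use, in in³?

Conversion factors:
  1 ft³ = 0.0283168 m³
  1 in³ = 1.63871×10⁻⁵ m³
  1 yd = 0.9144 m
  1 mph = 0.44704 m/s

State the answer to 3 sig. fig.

22.9 mph → 10.2372 m/s
0.0382 day → 3300.48 s
d = v × t = 10.2372 × 3300.48 = 33787.7 m
1.40×10⁴ yd/ft³ → 452085 m/m³
V = d / (distance per unit fuel) = 33787.7 / 452085 = 0.0747375 m³
In in³: 0.0747375 / 1.63871×10⁻⁵ = 4560.75 in³

4560 in³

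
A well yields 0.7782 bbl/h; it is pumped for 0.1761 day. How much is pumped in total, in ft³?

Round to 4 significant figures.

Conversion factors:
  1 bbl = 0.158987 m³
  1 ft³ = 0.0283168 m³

0.7782 bbl/h → 3.43677×10⁻⁵ m³/s
0.1761 day → 15215 s
V = Q × t = 3.43677×10⁻⁵ × 15215 = 0.522905 m³
In ft³: 0.522905 / 0.0283168 = 18.4662 ft³

18.47 ft³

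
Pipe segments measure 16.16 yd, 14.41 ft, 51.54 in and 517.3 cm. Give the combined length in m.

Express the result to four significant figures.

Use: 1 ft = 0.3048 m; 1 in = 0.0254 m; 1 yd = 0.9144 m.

25.65 m

16.16 yd × 0.9144 → 14.7767 m
14.41 ft × 0.3048 → 4.39217 m
51.54 in × 0.0254 → 1.30912 m
517.3 cm × 0.01 → 5.173 m
Combined: 14.7767 + 4.39217 + 1.30912 + 5.173 = 25.651 m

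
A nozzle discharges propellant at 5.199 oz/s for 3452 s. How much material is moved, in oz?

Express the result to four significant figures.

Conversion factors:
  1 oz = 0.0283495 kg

5.199 oz/s → 0.147389 kg/s
m = ṁ × t = 0.147389 × 3452 = 508.787 kg
In oz: 508.787 / 0.0283495 = 17946.9 oz

1.795×10⁴ oz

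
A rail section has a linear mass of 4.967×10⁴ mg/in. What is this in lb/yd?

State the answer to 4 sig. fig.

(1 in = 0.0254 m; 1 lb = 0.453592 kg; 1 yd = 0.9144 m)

3.942 lb/yd

4.967×10⁴ mg/in × 10⁻⁶ kg/mg ÷ 0.0254 m/in = 1.95551 kg/m
1.95551 kg/m ÷ 0.453592 kg/lb × 0.9144 m/yd = 3.94213 lb/yd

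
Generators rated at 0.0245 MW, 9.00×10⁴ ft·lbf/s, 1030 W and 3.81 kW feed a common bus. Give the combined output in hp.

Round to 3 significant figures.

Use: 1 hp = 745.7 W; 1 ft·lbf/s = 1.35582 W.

0.0245 MW × 1000000 = 24500 W
9.00×10⁴ ft·lbf/s × 1.35582 = 122024 W
1030 W (already W)
3.81 kW × 1000 = 3810 W
Combined: 24500 + 122024 + 1030 + 3810 = 151364 W
In hp: 151364 / 745.7 = 202.982 hp

203 hp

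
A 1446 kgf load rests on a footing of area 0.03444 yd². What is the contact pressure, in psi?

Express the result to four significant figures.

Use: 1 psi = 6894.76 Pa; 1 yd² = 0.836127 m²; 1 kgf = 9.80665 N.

71.42 psi

1446 kgf × 9.80665 → 14180.4 N
0.03444 yd² × 0.836127 → 0.0287962 m²
P = F / A = 14180.4 N / 0.0287962 m² = 492440 Pa
492440 Pa ÷ (6894.76 Pa/psi) = 71.4224 psi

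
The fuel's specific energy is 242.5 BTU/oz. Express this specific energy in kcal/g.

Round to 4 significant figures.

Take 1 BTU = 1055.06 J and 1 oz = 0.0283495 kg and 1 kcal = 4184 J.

242.5 BTU/oz × 1055.06 J/BTU ÷ 0.0283495 kg/oz = 9.02492×10⁶ J/kg
9.02492×10⁶ J/kg ÷ 4184 J/kcal × 0.001 kg/g = 2.15701 kcal/g

2.157 kcal/g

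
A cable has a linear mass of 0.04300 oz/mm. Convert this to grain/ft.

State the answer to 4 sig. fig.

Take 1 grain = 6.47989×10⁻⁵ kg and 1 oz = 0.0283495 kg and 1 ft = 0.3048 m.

5734 grain/ft

0.04300 oz/mm × 0.0283495 kg/oz ÷ 0.001 m/mm = 1.21903 kg/m
1.21903 kg/m ÷ 6.47989×10⁻⁵ kg/grain × 0.3048 m/ft = 5734.05 grain/ft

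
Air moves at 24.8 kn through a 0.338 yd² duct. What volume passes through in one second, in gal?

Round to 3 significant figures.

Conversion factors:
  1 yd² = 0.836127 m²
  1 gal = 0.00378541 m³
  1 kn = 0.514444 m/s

24.8 kn × 0.514444 = 12.7582 m/s
0.338 yd² × 0.836127 = 0.282611 m²
V = v × A × t = 12.7582 m/s × 0.282611 m² × 1 s = 3.60561 m³
3.60561 m³ ÷ (0.00378541 m³/gal) = 952.502 gal

953 gal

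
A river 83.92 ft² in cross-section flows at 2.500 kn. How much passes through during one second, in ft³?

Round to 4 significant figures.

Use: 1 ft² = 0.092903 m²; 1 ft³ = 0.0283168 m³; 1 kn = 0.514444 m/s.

2.500 kn × 0.514444 = 1.28611 m/s
83.92 ft² × 0.092903 = 7.79642 m²
V = v × A × t = 1.28611 m/s × 7.79642 m² × 1 s = 10.0271 m³
10.0271 m³ ÷ (0.0283168 m³/ft³) = 354.104 ft³

354.1 ft³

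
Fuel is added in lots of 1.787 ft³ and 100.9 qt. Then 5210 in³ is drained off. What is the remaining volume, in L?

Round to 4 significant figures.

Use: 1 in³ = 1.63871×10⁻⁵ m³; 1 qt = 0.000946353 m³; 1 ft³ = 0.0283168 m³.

1.787 ft³ × 0.0283168 = 0.0506021 m³
100.9 qt × 0.000946353 = 0.095487 m³
5210 in³ × 1.63871×10⁻⁵ = 0.0853768 m³
Result: 0.0506021 + 0.095487 − 0.0853768 = 0.0607123 m³
In L: 0.0607123 / 0.001 = 60.7123 L

60.71 L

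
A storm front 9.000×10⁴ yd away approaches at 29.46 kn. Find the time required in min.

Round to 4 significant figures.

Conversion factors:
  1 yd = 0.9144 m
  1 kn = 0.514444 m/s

9.000×10⁴ yd × 0.9144 = 82296 m
29.46 kn × 0.514444 = 15.1555 m/s
t = d / v = 82296 m / 15.1555 m/s = 5430.11 s
5430.11 s ÷ (60 s/min) = 90.5018 min

90.50 min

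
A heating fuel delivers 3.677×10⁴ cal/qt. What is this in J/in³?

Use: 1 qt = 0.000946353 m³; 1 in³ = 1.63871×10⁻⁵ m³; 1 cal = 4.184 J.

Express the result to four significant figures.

3.677×10⁴ cal/qt × 4.184 J/cal ÷ 0.000946353 m³/qt = 1.62567×10⁸ J/m³
1.62567×10⁸ J/m³ × 1.63871×10⁻⁵ m³/in³ = 2664 J/in³

2664 J/in³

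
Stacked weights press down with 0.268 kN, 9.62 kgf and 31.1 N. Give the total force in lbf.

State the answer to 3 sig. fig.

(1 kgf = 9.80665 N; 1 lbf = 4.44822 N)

0.268 kN × 1000 = 268 N
9.62 kgf × 9.80665 = 94.34 N
31.1 N (already N)
Sum: 268 + 94.34 + 31.1 = 393.44 N
In lbf: 393.44 / 4.44822 = 88.4489 lbf

88.4 lbf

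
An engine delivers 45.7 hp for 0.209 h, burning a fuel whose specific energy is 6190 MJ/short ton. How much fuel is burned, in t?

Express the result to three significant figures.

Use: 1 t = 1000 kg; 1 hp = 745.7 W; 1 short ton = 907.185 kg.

0.00376 t

45.7 hp → 34078.5 W
0.209 h → 752.4 s
E = P × t = 34078.5 × 752.4 = 2.56407×10⁷ J
6190 MJ/short ton → 6.82331×10⁶ J/kg
m = E / e_s = 2.56407×10⁷ / 6.82331×10⁶ = 3.75781 kg
In t: 3.75781 / 1000 = 0.00375781 t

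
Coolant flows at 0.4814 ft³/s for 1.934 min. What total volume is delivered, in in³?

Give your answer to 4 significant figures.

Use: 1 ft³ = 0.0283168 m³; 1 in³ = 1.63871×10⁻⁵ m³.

0.4814 ft³/s → 0.0136317 m³/s
1.934 min → 116.04 s
V = Q × t = 0.0136317 × 116.04 = 1.58182 m³
In in³: 1.58182 / 1.63871×10⁻⁵ = 96528.4 in³

9.653×10⁴ in³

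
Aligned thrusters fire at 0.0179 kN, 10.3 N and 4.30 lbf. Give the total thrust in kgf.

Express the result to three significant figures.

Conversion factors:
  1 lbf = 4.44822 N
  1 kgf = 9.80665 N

0.0179 kN × 1000 = 17.9 N
10.3 N (already N)
4.30 lbf × 4.44822 = 19.1273 N
Combined: 17.9 + 10.3 + 19.1273 = 47.3273 N
In kgf: 47.3273 / 9.80665 = 4.82604 kgf

4.83 kgf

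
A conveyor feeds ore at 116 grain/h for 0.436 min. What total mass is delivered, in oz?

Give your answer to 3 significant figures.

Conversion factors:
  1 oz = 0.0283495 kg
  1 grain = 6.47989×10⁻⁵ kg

0.00193 oz

116 grain/h → 2.08796×10⁻⁶ kg/s
0.436 min → 26.16 s
m = ṁ × t = 2.08796×10⁻⁶ × 26.16 = 5.4621×10⁻⁵ kg
In oz: 5.4621×10⁻⁵ / 0.0283495 = 0.0019267 oz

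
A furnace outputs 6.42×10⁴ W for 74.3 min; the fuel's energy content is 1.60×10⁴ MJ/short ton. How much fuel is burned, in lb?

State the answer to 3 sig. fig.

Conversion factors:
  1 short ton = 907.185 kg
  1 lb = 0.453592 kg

35.8 lb

74.3 min → 4458 s
E = P × t = 64200 × 4458 = 2.86204×10⁸ J
1.60×10⁴ MJ/short ton → 1.7637×10⁷ J/kg
m = E / e_s = 2.86204×10⁸ / 1.7637×10⁷ = 16.2275 kg
In lb: 16.2275 / 0.453592 = 35.7755 lb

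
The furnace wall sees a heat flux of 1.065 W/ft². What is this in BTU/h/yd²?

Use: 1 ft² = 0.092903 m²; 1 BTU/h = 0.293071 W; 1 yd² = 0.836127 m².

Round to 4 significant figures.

32.71 BTU/h/yd²

1.065 W/ft² ÷ 0.092903 m²/ft² = 11.4636 W/m²
11.4636 W/m² ÷ 0.293071 W/BTU/h × 0.836127 m²/yd² = 32.7055 BTU/h/yd²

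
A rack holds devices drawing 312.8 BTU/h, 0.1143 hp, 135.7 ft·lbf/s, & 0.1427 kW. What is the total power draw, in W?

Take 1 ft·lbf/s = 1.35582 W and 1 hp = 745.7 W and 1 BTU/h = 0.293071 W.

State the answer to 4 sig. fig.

312.8 BTU/h × 0.293071 → 91.6726 W
0.1143 hp × 745.7 → 85.2335 W
135.7 ft·lbf/s × 1.35582 → 183.985 W
0.1427 kW × 1000 → 142.7 W
Combined: 91.6726 + 85.2335 + 183.985 + 142.7 = 503.591 W

503.6 W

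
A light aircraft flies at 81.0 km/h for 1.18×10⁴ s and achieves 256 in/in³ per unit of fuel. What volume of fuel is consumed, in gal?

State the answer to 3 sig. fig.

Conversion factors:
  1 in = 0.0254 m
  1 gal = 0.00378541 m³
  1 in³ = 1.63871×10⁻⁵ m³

81.0 km/h → 22.5 m/s
d = v × t = 22.5 × 11800 = 265500 m
256 in/in³ → 396800 m/m³
V = d / (distance per unit fuel) = 265500 / 396800 = 0.669103 m³
In gal: 0.669103 / 0.00378541 = 176.758 gal

177 gal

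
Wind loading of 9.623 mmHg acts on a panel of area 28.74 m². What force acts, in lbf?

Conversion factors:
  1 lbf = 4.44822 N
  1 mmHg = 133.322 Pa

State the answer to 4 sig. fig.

9.623 mmHg × 133.322 = 1282.96 Pa
F = P × A = 1282.96 Pa × 28.74 m² = 36872.3 N
36872.3 N ÷ (4.44822 N/lbf) = 8289.23 lbf

8289 lbf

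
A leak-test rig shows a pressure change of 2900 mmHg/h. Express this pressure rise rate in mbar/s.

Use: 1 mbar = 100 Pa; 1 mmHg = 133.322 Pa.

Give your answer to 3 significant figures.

1.07 mbar/s

2900 mmHg/h × 133.322 Pa/mmHg ÷ 3600 s/h = 107.398 Pa/s
107.398 Pa/s ÷ 100 Pa/mbar = 1.07398 mbar/s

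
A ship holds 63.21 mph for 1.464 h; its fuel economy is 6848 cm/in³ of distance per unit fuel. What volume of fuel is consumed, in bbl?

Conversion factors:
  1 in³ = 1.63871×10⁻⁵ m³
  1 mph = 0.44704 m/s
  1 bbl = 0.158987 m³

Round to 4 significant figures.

63.21 mph → 28.2574 m/s
1.464 h → 5270.4 s
d = v × t = 28.2574 × 5270.4 = 148928 m
6848 cm/in³ → 4.1789×10⁶ m/m³
V = d / (distance per unit fuel) = 148928 / 4.1789×10⁶ = 0.0356381 m³
In bbl: 0.0356381 / 0.158987 = 0.224157 bbl

0.2242 bbl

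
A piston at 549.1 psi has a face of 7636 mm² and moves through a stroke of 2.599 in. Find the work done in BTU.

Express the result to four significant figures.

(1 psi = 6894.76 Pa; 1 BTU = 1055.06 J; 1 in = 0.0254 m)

1.809 BTU

549.1 psi → 3.78591×10⁶ Pa
7636 mm² → 0.007636 m²
F = P × A = 3.78591×10⁶ × 0.007636 = 28909.2 N
2.599 in → 0.0660146 m
W = F × d = 28909.2 × 0.0660146 = 1908.43 J
In BTU: 1908.43 / 1055.06 = 1.80884 BTU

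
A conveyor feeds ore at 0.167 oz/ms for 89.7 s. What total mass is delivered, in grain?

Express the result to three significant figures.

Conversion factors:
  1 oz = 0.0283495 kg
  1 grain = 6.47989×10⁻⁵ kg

6.55×10⁶ grain

0.167 oz/ms → 4.73437 kg/s
m = ṁ × t = 4.73437 × 89.7 = 424.673 kg
In grain: 424.673 / 6.47989×10⁻⁵ = 6.55371×10⁶ grain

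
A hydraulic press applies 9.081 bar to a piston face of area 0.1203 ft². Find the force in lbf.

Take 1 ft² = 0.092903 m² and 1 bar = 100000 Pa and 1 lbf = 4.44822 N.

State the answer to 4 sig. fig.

2282 lbf

9.081 bar × 100000 → 908100 Pa
0.1203 ft² × 0.092903 → 0.0111762 m²
F = P × A = 908100 Pa × 0.0111762 m² = 10149.1 N
10149.1 N ÷ (4.44822 N/lbf) = 2281.61 lbf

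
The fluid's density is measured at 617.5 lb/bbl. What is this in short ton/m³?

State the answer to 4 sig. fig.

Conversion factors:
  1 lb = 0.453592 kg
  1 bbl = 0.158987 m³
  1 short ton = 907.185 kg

617.5 lb/bbl × 0.453592 kg/lb ÷ 0.158987 m³/bbl = 1761.74 kg/m³
1761.74 kg/m³ ÷ 907.185 kg/short ton = 1.94199 short ton/m³

1.942 short ton/m³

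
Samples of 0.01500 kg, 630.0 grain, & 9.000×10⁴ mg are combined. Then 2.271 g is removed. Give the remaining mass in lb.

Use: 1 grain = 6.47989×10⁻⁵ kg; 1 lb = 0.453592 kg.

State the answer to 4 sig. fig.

0.3165 lb

0.01500 kg (already kg)
630.0 grain × 6.47989×10⁻⁵ = 0.0408233 kg
9.000×10⁴ mg × 10⁻⁶ = 0.09 kg
2.271 g × 0.001 = 0.002271 kg
Result: 0.015 + 0.0408233 + 0.09 − 0.002271 = 0.143552 kg
In lb: 0.143552 / 0.453592 = 0.316478 lb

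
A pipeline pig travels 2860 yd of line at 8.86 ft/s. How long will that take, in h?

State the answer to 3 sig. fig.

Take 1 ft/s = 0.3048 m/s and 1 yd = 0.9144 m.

0.269 h

2860 yd × 0.9144 → 2615.18 m
8.86 ft/s × 0.3048 → 2.70053 m/s
t = d / v = 2615.18 m / 2.70053 m/s = 968.395 s
968.395 s ÷ (3600 s/h) = 0.268999 h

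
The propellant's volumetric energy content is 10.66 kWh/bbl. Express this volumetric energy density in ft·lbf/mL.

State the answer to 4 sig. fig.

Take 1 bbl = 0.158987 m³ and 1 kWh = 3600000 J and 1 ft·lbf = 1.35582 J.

178.0 ft·lbf/mL

10.66 kWh/bbl × 3600000 J/kWh ÷ 0.158987 m³/bbl = 2.41378×10⁸ J/m³
2.41378×10⁸ J/m³ ÷ 1.35582 J/ft·lbf × 10⁻⁶ m³/mL = 178.031 ft·lbf/mL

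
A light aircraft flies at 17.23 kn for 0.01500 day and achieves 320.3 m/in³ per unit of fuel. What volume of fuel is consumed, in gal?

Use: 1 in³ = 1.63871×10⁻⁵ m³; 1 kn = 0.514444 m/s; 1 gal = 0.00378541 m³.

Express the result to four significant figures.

17.23 kn → 8.86387 m/s
0.01500 day → 1296 s
d = v × t = 8.86387 × 1296 = 11487.6 m
320.3 m/in³ → 1.95459×10⁷ m/m³
V = d / (distance per unit fuel) = 11487.6 / 1.95459×10⁷ = 5.87724×10⁻⁴ m³
In gal: 5.87724×10⁻⁴ / 0.00378541 = 0.15526 gal

0.1553 gal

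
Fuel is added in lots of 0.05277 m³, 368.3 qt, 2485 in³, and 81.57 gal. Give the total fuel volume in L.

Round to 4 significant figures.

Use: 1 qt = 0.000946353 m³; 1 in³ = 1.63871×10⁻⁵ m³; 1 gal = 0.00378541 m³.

750.8 L

0.05277 m³ (already m³)
368.3 qt × 0.000946353 = 0.348542 m³
2485 in³ × 1.63871×10⁻⁵ = 0.0407219 m³
81.57 gal × 0.00378541 = 0.308776 m³
Total: 0.05277 + 0.348542 + 0.0407219 + 0.308776 = 0.75081 m³
In L: 0.75081 / 0.001 = 750.81 L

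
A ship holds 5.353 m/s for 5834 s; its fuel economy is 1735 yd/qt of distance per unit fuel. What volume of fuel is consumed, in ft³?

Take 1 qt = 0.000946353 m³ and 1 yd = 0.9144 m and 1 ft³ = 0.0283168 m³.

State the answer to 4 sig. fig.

d = v × t = 5.353 × 5834 = 31229.4 m
1735 yd/qt → 1.67642×10⁶ m/m³
V = d / (distance per unit fuel) = 31229.4 / 1.67642×10⁶ = 0.0186286 m³
In ft³: 0.0186286 / 0.0283168 = 0.657864 ft³

0.6579 ft³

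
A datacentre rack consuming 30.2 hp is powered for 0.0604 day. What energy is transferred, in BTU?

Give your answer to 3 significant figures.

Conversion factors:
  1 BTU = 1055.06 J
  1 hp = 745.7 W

30.2 hp × 745.7 = 22520.1 W
0.0604 day × 86400 = 5218.56 s
E = P × t = 22520.1 W × 5218.56 s = 1.17522×10⁸ J
1.17522×10⁸ J ÷ (1055.06 J/BTU) = 111389 BTU

1.11×10⁵ BTU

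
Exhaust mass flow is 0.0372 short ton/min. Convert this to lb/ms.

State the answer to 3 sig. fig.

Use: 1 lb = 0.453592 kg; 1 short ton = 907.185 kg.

0.0372 short ton/min × 907.185 kg/short ton ÷ 60 s/min = 0.562455 kg/s
0.562455 kg/s ÷ 0.453592 kg/lb × 0.001 s/ms = 0.00124 lb/ms

0.00124 lb/ms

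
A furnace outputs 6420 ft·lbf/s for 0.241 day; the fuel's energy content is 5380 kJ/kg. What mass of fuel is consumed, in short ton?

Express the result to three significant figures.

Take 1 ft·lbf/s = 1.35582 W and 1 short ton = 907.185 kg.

0.0371 short ton

6420 ft·lbf/s → 8704.36 W
0.241 day → 20822.4 s
E = P × t = 8704.36 × 20822.4 = 1.81246×10⁸ J
5380 kJ/kg → 5.38×10⁶ J/kg
m = E / e_s = 1.81246×10⁸ / 5.38×10⁶ = 33.6888 kg
In short ton: 33.6888 / 907.185 = 0.0371355 short ton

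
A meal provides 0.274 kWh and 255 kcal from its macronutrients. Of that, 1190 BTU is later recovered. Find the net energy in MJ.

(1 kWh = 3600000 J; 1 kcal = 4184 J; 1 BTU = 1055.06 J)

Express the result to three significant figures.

0.798 MJ

0.274 kWh × 3600000 = 986400 J
255 kcal × 4184 = 1.06692×10⁶ J
1190 BTU × 1055.06 = 1.25552×10⁶ J
Net: 986400 + 1.06692×10⁶ − 1.25552×10⁶ = 797800 J
In MJ: 797800 / 1000000 = 0.7978 MJ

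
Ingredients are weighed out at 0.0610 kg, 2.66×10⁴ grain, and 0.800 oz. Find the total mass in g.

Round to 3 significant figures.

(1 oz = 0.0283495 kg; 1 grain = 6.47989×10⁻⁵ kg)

1810 g

0.0610 kg (already kg)
2.66×10⁴ grain × 6.47989×10⁻⁵ = 1.72365 kg
0.800 oz × 0.0283495 = 0.0226796 kg
Sum: 0.061 + 1.72365 + 0.0226796 = 1.80733 kg
In g: 1.80733 / 0.001 = 1807.33 g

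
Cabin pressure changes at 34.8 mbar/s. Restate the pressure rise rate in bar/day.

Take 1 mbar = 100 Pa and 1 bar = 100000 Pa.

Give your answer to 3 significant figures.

3010 bar/day

34.8 mbar/s × 100 Pa/mbar = 3480 Pa/s
3480 Pa/s ÷ 100000 Pa/bar × 86400 s/day = 3006.72 bar/day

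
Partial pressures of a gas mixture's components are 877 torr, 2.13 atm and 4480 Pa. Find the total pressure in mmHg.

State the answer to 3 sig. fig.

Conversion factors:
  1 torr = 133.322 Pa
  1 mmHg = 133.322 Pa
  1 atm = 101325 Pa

877 torr × 133.322 = 116923 Pa
2.13 atm × 101325 = 215822 Pa
4480 Pa (already Pa)
Combined: 116923 + 215822 + 4480 = 337225 Pa
In mmHg: 337225 / 133.322 = 2529.4 mmHg

2530 mmHg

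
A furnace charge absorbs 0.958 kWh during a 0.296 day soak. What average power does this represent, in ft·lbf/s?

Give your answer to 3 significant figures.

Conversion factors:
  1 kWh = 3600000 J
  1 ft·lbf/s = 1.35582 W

99.5 ft·lbf/s

0.958 kWh × 3600000 = 3.4488×10⁶ J
0.296 day × 86400 = 25574.4 s
P = E / t = 3.4488×10⁶ J / 25574.4 s = 134.854 W
134.854 W ÷ (1.35582 W/ft·lbf/s) = 99.4631 ft·lbf/s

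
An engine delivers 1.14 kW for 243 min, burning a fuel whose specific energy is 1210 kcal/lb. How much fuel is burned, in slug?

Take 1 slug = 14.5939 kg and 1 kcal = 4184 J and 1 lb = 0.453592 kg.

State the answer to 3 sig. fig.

0.102 slug

1.14 kW → 1140 W
243 min → 14580 s
E = P × t = 1140 × 14580 = 1.66212×10⁷ J
1210 kcal/lb → 1.11612×10⁷ J/kg
m = E / e_s = 1.66212×10⁷ / 1.11612×10⁷ = 1.48919 kg
In slug: 1.48919 / 14.5939 = 0.102042 slug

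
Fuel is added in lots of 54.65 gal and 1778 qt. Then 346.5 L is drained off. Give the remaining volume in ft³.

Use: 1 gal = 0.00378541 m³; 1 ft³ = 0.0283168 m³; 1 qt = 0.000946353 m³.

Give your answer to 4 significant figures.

54.49 ft³

54.65 gal × 0.00378541 = 0.206873 m³
1778 qt × 0.000946353 = 1.68262 m³
346.5 L × 0.001 = 0.3465 m³
Sum: 0.206873 + 1.68262 − 0.3465 = 1.54299 m³
In ft³: 1.54299 / 0.0283168 = 54.4903 ft³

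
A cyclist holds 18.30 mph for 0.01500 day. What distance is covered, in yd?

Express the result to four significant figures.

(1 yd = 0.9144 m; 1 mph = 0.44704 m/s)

18.30 mph × 0.44704 → 8.18083 m/s
0.01500 day × 86400 → 1296 s
d = v × t = 8.18083 m/s × 1296 s = 10602.4 m
10602.4 m ÷ (0.9144 m/yd) = 11594.9 yd

1.159×10⁴ yd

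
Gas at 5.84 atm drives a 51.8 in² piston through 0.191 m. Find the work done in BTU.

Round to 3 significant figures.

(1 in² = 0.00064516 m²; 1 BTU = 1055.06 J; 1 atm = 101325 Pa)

5.84 atm → 591738 Pa
51.8 in² → 0.0334193 m²
F = P × A = 591738 × 0.0334193 = 19775.5 N
W = F × d = 19775.5 × 0.191 = 3777.12 J
In BTU: 3777.12 / 1055.06 = 3.58 BTU

3.58 BTU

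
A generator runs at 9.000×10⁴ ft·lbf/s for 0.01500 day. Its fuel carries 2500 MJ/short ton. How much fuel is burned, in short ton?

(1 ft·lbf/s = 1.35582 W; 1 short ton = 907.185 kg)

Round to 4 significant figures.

9.000×10⁴ ft·lbf/s → 122024 W
0.01500 day → 1296 s
E = P × t = 122024 × 1296 = 1.58143×10⁸ J
2500 MJ/short ton → 2.75578×10⁶ J/kg
m = E / e_s = 1.58143×10⁸ / 2.75578×10⁶ = 57.3859 kg
In short ton: 57.3859 / 907.185 = 0.0632571 short ton

0.06326 short ton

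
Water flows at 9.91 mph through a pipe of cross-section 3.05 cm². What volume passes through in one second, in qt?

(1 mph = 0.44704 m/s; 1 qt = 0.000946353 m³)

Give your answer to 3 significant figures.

1.43 qt

9.91 mph × 0.44704 → 4.43017 m/s
3.05 cm² × 0.0001 → 3.05×10⁻⁴ m²
V = v × A × t = 4.43017 m/s × 3.05×10⁻⁴ m² × 1 s = 0.0013512 m³
0.0013512 m³ ÷ (0.000946353 m³/qt) = 1.4278 qt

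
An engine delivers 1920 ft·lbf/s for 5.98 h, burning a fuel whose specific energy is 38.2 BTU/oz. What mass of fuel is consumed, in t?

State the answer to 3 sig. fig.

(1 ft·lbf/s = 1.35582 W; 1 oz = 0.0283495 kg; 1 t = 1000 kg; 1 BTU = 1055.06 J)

1920 ft·lbf/s → 2603.17 W
5.98 h → 21528 s
E = P × t = 2603.17 × 21528 = 5.6041×10⁷ J
38.2 BTU/oz → 1.42166×10⁶ J/kg
m = E / e_s = 5.6041×10⁷ / 1.42166×10⁶ = 39.4194 kg
In t: 39.4194 / 1000 = 0.0394194 t

0.0394 t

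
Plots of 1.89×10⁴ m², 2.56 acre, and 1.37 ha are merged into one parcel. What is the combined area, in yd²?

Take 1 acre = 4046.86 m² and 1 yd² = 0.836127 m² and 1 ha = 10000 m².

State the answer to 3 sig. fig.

1.89×10⁴ m² (already m²)
2.56 acre × 4046.86 = 10360 m²
1.37 ha × 10000 = 13700 m²
Combined: 18900 + 10360 + 13700 = 42960 m²
In yd²: 42960 / 0.836127 = 51379.8 yd²

5.14×10⁴ yd²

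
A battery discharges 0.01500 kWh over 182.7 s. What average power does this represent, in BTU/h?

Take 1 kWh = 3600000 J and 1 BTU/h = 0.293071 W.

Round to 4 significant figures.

1009 BTU/h

0.01500 kWh × 3600000 = 54000 J
P = E / t = 54000 J / 182.7 s = 295.567 W
295.567 W ÷ (0.293071 W/BTU/h) = 1008.52 BTU/h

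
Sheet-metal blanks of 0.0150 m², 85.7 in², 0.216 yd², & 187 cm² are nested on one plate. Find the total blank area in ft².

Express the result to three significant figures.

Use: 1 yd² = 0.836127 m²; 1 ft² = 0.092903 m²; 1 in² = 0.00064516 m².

0.0150 m² (already m²)
85.7 in² × 0.00064516 = 0.0552902 m²
0.216 yd² × 0.836127 = 0.180603 m²
187 cm² × 0.0001 = 0.0187 m²
Combined: 0.015 + 0.0552902 + 0.180603 + 0.0187 = 0.269593 m²
In ft²: 0.269593 / 0.092903 = 2.90188 ft²

2.90 ft²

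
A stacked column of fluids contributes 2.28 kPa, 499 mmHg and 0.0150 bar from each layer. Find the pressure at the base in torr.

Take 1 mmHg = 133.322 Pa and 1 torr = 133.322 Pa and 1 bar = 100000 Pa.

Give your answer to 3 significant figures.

2.28 kPa × 1000 = 2280 Pa
499 mmHg × 133.322 = 66527.7 Pa
0.0150 bar × 100000 = 1500 Pa
Sum: 2280 + 66527.7 + 1500 = 70307.7 Pa
In torr: 70307.7 / 133.322 = 527.353 torr

527 torr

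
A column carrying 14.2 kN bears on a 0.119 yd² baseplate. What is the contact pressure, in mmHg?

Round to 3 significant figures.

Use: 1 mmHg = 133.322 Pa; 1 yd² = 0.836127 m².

1070 mmHg

14.2 kN × 1000 = 14200 N
0.119 yd² × 0.836127 = 0.0994991 m²
P = F / A = 14200 N / 0.0994991 m² = 142715 Pa
142715 Pa ÷ (133.322 Pa/mmHg) = 1070.45 mmHg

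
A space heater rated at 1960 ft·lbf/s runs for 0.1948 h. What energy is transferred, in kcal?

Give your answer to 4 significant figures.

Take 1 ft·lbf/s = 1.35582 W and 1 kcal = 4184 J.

445.4 kcal

1960 ft·lbf/s × 1.35582 = 2657.41 W
0.1948 h × 3600 = 701.28 s
E = P × t = 2657.41 W × 701.28 s = 1.86359×10⁶ J
1.86359×10⁶ J ÷ (4184 J/kcal) = 445.409 kcal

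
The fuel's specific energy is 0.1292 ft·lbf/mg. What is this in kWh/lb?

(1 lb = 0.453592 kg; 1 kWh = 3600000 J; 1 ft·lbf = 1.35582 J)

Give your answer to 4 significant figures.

0.02207 kWh/lb

0.1292 ft·lbf/mg × 1.35582 J/ft·lbf ÷ 10⁻⁶ kg/mg = 175172 J/kg
175172 J/kg ÷ 3600000 J/kWh × 0.453592 kg/lb = 0.0220713 kWh/lb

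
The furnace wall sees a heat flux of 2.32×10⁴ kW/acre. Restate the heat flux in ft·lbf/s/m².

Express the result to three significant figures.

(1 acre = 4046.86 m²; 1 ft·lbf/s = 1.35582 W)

4230 ft·lbf/s/m²

2.32×10⁴ kW/acre × 1000 W/kW ÷ 4046.86 m²/acre = 5732.84 W/m²
5732.84 W/m² ÷ 1.35582 W/ft·lbf/s = 4228.32 ft·lbf/s/m²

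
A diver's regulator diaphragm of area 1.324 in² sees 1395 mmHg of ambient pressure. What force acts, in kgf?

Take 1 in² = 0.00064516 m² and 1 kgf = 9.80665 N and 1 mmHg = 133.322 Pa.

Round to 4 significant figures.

1395 mmHg × 133.322 → 185984 Pa
1.324 in² × 0.00064516 → 8.54192×10⁻⁴ m²
F = P × A = 185984 Pa × 8.54192×10⁻⁴ m² = 158.866 N
158.866 N ÷ (9.80665 N/kgf) = 16.1998 kgf

16.20 kgf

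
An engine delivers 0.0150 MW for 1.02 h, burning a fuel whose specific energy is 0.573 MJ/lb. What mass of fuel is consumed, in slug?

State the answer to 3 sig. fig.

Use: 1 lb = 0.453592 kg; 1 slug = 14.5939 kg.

2.99 slug

0.0150 MW → 15000 W
1.02 h → 3672 s
E = P × t = 15000 × 3672 = 5.508×10⁷ J
0.573 MJ/lb → 1.26325×10⁶ J/kg
m = E / e_s = 5.508×10⁷ / 1.26325×10⁶ = 43.6018 kg
In slug: 43.6018 / 14.5939 = 2.98767 slug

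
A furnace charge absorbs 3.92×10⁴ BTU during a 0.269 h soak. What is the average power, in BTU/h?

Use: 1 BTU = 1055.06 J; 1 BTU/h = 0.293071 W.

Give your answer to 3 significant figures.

1.46×10⁵ BTU/h

3.92×10⁴ BTU × 1055.06 = 4.13584×10⁷ J
0.269 h × 3600 = 968.4 s
P = E / t = 4.13584×10⁷ J / 968.4 s = 42708 W
42708 W ÷ (0.293071 W/BTU/h) = 145726 BTU/h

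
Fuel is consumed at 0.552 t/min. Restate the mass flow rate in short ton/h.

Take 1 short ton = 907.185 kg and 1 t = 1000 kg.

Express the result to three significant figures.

0.552 t/min × 1000 kg/t ÷ 60 s/min = 9.2 kg/s
9.2 kg/s ÷ 907.185 kg/short ton × 3600 s/h = 36.5085 short ton/h

36.5 short ton/h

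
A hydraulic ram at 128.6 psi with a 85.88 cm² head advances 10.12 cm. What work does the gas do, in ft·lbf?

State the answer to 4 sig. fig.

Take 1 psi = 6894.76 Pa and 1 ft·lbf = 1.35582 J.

128.6 psi → 886666 Pa
85.88 cm² → 0.008588 m²
F = P × A = 886666 × 0.008588 = 7614.69 N
10.12 cm → 0.1012 m
W = F × d = 7614.69 × 0.1012 = 770.607 J
In ft·lbf: 770.607 / 1.35582 = 568.37 ft·lbf

568.4 ft·lbf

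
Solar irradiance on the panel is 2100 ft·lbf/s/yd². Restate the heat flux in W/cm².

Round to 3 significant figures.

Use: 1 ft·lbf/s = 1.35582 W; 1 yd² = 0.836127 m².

2100 ft·lbf/s/yd² × 1.35582 W/ft·lbf/s ÷ 0.836127 m²/yd² = 3405.25 W/m²
3405.25 W/m² × 0.0001 m²/cm² = 0.340525 W/cm²

0.341 W/cm²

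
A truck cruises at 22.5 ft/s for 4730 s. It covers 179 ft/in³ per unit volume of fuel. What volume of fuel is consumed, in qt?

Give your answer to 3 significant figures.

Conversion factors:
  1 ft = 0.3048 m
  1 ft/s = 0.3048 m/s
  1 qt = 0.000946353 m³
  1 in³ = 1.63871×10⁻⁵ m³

10.3 qt

22.5 ft/s → 6.858 m/s
d = v × t = 6.858 × 4730 = 32438.3 m
179 ft/in³ → 3.3294×10⁶ m/m³
V = d / (distance per unit fuel) = 32438.3 / 3.3294×10⁶ = 0.00974299 m³
In qt: 0.00974299 / 0.000946353 = 10.2953 qt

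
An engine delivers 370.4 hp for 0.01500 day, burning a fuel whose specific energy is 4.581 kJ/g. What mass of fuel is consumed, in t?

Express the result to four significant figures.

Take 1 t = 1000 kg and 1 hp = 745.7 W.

370.4 hp → 276207 W
0.01500 day → 1296 s
E = P × t = 276207 × 1296 = 3.57964×10⁸ J
4.581 kJ/g → 4.581×10⁶ J/kg
m = E / e_s = 3.57964×10⁸ / 4.581×10⁶ = 78.141 kg
In t: 78.141 / 1000 = 0.078141 t

0.07814 t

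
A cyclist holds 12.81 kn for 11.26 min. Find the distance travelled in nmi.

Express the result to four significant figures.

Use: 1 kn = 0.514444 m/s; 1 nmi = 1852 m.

2.404 nmi

12.81 kn × 0.514444 → 6.59003 m/s
11.26 min × 60 → 675.6 s
d = v × t = 6.59003 m/s × 675.6 s = 4452.22 m
4452.22 m ÷ (1852 m/nmi) = 2.40401 nmi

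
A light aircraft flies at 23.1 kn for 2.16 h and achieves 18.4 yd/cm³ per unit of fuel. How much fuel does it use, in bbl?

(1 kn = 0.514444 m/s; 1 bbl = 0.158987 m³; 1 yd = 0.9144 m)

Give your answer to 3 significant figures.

0.0345 bbl

23.1 kn → 11.8837 m/s
2.16 h → 7776 s
d = v × t = 11.8837 × 7776 = 92407.7 m
18.4 yd/cm³ → 1.6825×10⁷ m/m³
V = d / (distance per unit fuel) = 92407.7 / 1.6825×10⁷ = 0.00549229 m³
In bbl: 0.00549229 / 0.158987 = 0.0345455 bbl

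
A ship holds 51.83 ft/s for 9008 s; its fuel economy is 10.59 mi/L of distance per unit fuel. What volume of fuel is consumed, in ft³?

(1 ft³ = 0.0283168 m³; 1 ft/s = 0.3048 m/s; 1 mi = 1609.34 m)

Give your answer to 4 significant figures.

51.83 ft/s → 15.7978 m/s
d = v × t = 15.7978 × 9008 = 142307 m
10.59 mi/L → 1.70429×10⁷ m/m³
V = d / (distance per unit fuel) = 142307 / 1.70429×10⁷ = 0.00834993 m³
In ft³: 0.00834993 / 0.0283168 = 0.294875 ft³

0.2949 ft³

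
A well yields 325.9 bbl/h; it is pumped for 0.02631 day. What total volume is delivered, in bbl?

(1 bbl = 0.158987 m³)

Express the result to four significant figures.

325.9 bbl/h → 0.0143927 m³/s
0.02631 day → 2273.18 s
V = Q × t = 0.0143927 × 2273.18 = 32.7172 m³
In bbl: 32.7172 / 0.158987 = 205.785 bbl

205.8 bbl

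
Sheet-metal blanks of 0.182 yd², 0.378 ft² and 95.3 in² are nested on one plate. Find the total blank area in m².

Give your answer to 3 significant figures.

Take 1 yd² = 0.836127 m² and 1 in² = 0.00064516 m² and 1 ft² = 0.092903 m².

0.182 yd² × 0.836127 = 0.152175 m²
0.378 ft² × 0.092903 = 0.0351173 m²
95.3 in² × 0.00064516 = 0.0614837 m²
Sum: 0.152175 + 0.0351173 + 0.0614837 = 0.248776 m²

0.249 m²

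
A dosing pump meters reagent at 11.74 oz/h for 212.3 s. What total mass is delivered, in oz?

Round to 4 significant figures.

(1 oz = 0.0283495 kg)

0.6923 oz

11.74 oz/h → 9.24509×10⁻⁵ kg/s
m = ṁ × t = 9.24509×10⁻⁵ × 212.3 = 0.0196273 kg
In oz: 0.0196273 / 0.0283495 = 0.692333 oz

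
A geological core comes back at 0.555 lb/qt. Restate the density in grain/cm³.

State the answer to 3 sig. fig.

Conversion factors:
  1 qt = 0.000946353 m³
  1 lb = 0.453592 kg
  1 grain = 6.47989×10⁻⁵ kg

0.555 lb/qt × 0.453592 kg/lb ÷ 0.000946353 m³/qt = 266.014 kg/m³
266.014 kg/m³ ÷ 6.47989×10⁻⁵ kg/grain × 10⁻⁶ m³/cm³ = 4.10522 grain/cm³

4.11 grain/cm³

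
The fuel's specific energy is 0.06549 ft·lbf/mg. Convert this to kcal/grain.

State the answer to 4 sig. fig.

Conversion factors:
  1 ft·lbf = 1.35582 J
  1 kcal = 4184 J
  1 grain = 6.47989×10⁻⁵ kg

0.001375 kcal/grain

0.06549 ft·lbf/mg × 1.35582 J/ft·lbf ÷ 10⁻⁶ kg/mg = 88792.7 J/kg
88792.7 J/kg ÷ 4184 J/kcal × 6.47989×10⁻⁵ kg/grain = 0.00137516 kcal/grain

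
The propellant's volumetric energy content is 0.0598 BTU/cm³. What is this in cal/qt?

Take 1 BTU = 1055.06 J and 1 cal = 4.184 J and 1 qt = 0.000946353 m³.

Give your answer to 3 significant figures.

1.43×10⁴ cal/qt

0.0598 BTU/cm³ × 1055.06 J/BTU ÷ 10⁻⁶ m³/cm³ = 6.30926×10⁷ J/m³
6.30926×10⁷ J/m³ ÷ 4.184 J/cal × 0.000946353 m³/qt = 14270.5 cal/qt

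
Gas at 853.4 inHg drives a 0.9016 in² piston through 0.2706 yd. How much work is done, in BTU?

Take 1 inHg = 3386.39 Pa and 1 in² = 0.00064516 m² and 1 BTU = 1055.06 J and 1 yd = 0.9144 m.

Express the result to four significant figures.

853.4 inHg → 2.88995×10⁶ Pa
0.9016 in² → 5.81676×10⁻⁴ m²
F = P × A = 2.88995×10⁶ × 5.81676×10⁻⁴ = 1681.01 N
0.2706 yd → 0.247437 m
W = F × d = 1681.01 × 0.247437 = 415.944 J
In BTU: 415.944 / 1055.06 = 0.394237 BTU

0.3942 BTU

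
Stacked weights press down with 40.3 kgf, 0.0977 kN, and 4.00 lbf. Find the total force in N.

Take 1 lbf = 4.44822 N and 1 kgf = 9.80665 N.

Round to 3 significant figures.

511 N

40.3 kgf × 9.80665 → 395.208 N
0.0977 kN × 1000 → 97.7 N
4.00 lbf × 4.44822 → 17.7929 N
Combined: 395.208 + 97.7 + 17.7929 = 510.701 N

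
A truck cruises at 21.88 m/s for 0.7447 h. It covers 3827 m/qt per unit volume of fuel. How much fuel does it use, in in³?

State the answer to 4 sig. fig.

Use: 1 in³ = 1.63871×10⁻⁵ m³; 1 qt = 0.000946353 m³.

0.7447 h → 2680.92 s
d = v × t = 21.88 × 2680.92 = 58658.5 m
3827 m/qt → 4.04395×10⁶ m/m³
V = d / (distance per unit fuel) = 58658.5 / 4.04395×10⁶ = 0.0145052 m³
In in³: 0.0145052 / 1.63871×10⁻⁵ = 885.16 in³

885.2 in³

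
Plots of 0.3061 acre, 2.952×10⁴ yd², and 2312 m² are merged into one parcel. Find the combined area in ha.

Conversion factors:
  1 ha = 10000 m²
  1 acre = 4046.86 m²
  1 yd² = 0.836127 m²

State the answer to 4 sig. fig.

0.3061 acre × 4046.86 = 1238.74 m²
2.952×10⁴ yd² × 0.836127 = 24682.5 m²
2312 m² (already m²)
Combined: 1238.74 + 24682.5 + 2312 = 28233.2 m²
In ha: 28233.2 / 10000 = 2.82332 ha

2.823 ha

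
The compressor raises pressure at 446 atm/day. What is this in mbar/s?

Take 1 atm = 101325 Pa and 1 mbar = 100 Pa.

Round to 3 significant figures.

5.23 mbar/s

446 atm/day × 101325 Pa/atm ÷ 86400 s/day = 523.043 Pa/s
523.043 Pa/s ÷ 100 Pa/mbar = 5.23043 mbar/s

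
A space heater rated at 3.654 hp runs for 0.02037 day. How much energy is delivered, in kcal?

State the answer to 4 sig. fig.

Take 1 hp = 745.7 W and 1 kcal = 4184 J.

1146 kcal

3.654 hp × 745.7 → 2724.79 W
0.02037 day × 86400 → 1759.97 s
E = P × t = 2724.79 W × 1759.97 s = 4.79555×10⁶ J
4.79555×10⁶ J ÷ (4184 J/kcal) = 1146.16 kcal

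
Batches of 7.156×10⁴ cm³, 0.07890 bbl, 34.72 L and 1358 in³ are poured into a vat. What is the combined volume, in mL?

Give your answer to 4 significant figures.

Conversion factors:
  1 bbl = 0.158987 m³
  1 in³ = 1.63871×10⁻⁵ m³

7.156×10⁴ cm³ × 10⁻⁶ = 0.07156 m³
0.07890 bbl × 0.158987 = 0.0125441 m³
34.72 L × 0.001 = 0.03472 m³
1358 in³ × 1.63871×10⁻⁵ = 0.0222537 m³
Combined: 0.07156 + 0.0125441 + 0.03472 + 0.0222537 = 0.141078 m³
In mL: 0.141078 / 10⁻⁶ = 141078 mL

1.411×10⁵ mL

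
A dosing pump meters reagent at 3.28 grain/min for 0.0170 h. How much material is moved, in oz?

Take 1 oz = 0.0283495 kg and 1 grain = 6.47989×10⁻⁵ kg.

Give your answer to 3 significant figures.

0.00765 oz

3.28 grain/min → 3.54234×10⁻⁶ kg/s
0.0170 h → 61.2 s
m = ṁ × t = 3.54234×10⁻⁶ × 61.2 = 2.16791×10⁻⁴ kg
In oz: 2.16791×10⁻⁴ / 0.0283495 = 0.00764708 oz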